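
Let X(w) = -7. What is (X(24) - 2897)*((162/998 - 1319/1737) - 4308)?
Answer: 3615027448384/288921 ≈ 1.2512e+7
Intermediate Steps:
(X(24) - 2897)*((162/998 - 1319/1737) - 4308) = (-7 - 2897)*((162/998 - 1319/1737) - 4308) = -2904*((162*(1/998) - 1319*1/1737) - 4308) = -2904*((81/499 - 1319/1737) - 4308) = -2904*(-517484/866763 - 4308) = -2904*(-3734532488/866763) = 3615027448384/288921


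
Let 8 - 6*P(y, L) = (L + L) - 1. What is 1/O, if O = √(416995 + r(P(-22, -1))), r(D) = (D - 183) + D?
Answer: √3751341/1250447 ≈ 0.0015489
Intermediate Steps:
P(y, L) = 3/2 - L/3 (P(y, L) = 4/3 - ((L + L) - 1)/6 = 4/3 - (2*L - 1)/6 = 4/3 - (-1 + 2*L)/6 = 4/3 + (⅙ - L/3) = 3/2 - L/3)
r(D) = -183 + 2*D (r(D) = (-183 + D) + D = -183 + 2*D)
O = √3751341/3 (O = √(416995 + (-183 + 2*(3/2 - ⅓*(-1)))) = √(416995 + (-183 + 2*(3/2 + ⅓))) = √(416995 + (-183 + 2*(11/6))) = √(416995 + (-183 + 11/3)) = √(416995 - 538/3) = √(1250447/3) = √3751341/3 ≈ 645.61)
1/O = 1/(√3751341/3) = √3751341/1250447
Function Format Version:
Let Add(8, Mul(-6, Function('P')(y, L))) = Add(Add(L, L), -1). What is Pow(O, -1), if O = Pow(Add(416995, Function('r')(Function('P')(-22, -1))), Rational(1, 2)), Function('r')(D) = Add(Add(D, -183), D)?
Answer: Mul(Rational(1, 1250447), Pow(3751341, Rational(1, 2))) ≈ 0.0015489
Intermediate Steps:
Function('P')(y, L) = Add(Rational(3, 2), Mul(Rational(-1, 3), L)) (Function('P')(y, L) = Add(Rational(4, 3), Mul(Rational(-1, 6), Add(Add(L, L), -1))) = Add(Rational(4, 3), Mul(Rational(-1, 6), Add(Mul(2, L), -1))) = Add(Rational(4, 3), Mul(Rational(-1, 6), Add(-1, Mul(2, L)))) = Add(Rational(4, 3), Add(Rational(1, 6), Mul(Rational(-1, 3), L))) = Add(Rational(3, 2), Mul(Rational(-1, 3), L)))
Function('r')(D) = Add(-183, Mul(2, D)) (Function('r')(D) = Add(Add(-183, D), D) = Add(-183, Mul(2, D)))
O = Mul(Rational(1, 3), Pow(3751341, Rational(1, 2))) (O = Pow(Add(416995, Add(-183, Mul(2, Add(Rational(3, 2), Mul(Rational(-1, 3), -1))))), Rational(1, 2)) = Pow(Add(416995, Add(-183, Mul(2, Add(Rational(3, 2), Rational(1, 3))))), Rational(1, 2)) = Pow(Add(416995, Add(-183, Mul(2, Rational(11, 6)))), Rational(1, 2)) = Pow(Add(416995, Add(-183, Rational(11, 3))), Rational(1, 2)) = Pow(Add(416995, Rational(-538, 3)), Rational(1, 2)) = Pow(Rational(1250447, 3), Rational(1, 2)) = Mul(Rational(1, 3), Pow(3751341, Rational(1, 2))) ≈ 645.61)
Pow(O, -1) = Pow(Mul(Rational(1, 3), Pow(3751341, Rational(1, 2))), -1) = Mul(Rational(1, 1250447), Pow(3751341, Rational(1, 2)))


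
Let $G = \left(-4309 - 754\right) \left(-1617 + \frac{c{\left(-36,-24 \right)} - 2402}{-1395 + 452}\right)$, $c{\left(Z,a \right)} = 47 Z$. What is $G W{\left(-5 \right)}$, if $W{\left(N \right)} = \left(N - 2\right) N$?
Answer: $\frac{11716617395}{41} \approx 2.8577 \cdot 10^{8}$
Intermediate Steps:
$W{\left(N \right)} = N \left(-2 + N\right)$ ($W{\left(N \right)} = \left(-2 + N\right) N = N \left(-2 + N\right)$)
$G = \frac{334760497}{41}$ ($G = \left(-4309 - 754\right) \left(-1617 + \frac{47 \left(-36\right) - 2402}{-1395 + 452}\right) = - 5063 \left(-1617 + \frac{-1692 - 2402}{-943}\right) = - 5063 \left(-1617 - - \frac{178}{41}\right) = - 5063 \left(-1617 + \frac{178}{41}\right) = \left(-5063\right) \left(- \frac{66119}{41}\right) = \frac{334760497}{41} \approx 8.1649 \cdot 10^{6}$)
$G W{\left(-5 \right)} = \frac{334760497 \left(- 5 \left(-2 - 5\right)\right)}{41} = \frac{334760497 \left(\left(-5\right) \left(-7\right)\right)}{41} = \frac{334760497}{41} \cdot 35 = \frac{11716617395}{41}$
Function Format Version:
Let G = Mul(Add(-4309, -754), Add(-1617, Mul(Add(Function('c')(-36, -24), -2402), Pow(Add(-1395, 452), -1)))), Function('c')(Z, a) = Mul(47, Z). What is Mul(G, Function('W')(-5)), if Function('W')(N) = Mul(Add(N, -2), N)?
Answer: Rational(11716617395, 41) ≈ 2.8577e+8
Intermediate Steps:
Function('W')(N) = Mul(N, Add(-2, N)) (Function('W')(N) = Mul(Add(-2, N), N) = Mul(N, Add(-2, N)))
G = Rational(334760497, 41) (G = Mul(Add(-4309, -754), Add(-1617, Mul(Add(Mul(47, -36), -2402), Pow(Add(-1395, 452), -1)))) = Mul(-5063, Add(-1617, Mul(Add(-1692, -2402), Pow(-943, -1)))) = Mul(-5063, Add(-1617, Mul(-4094, Rational(-1, 943)))) = Mul(-5063, Add(-1617, Rational(178, 41))) = Mul(-5063, Rational(-66119, 41)) = Rational(334760497, 41) ≈ 8.1649e+6)
Mul(G, Function('W')(-5)) = Mul(Rational(334760497, 41), Mul(-5, Add(-2, -5))) = Mul(Rational(334760497, 41), Mul(-5, -7)) = Mul(Rational(334760497, 41), 35) = Rational(11716617395, 41)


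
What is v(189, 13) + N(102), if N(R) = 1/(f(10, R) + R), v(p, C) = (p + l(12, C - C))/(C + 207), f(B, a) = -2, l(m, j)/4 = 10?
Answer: 289/275 ≈ 1.0509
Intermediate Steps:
l(m, j) = 40 (l(m, j) = 4*10 = 40)
v(p, C) = (40 + p)/(207 + C) (v(p, C) = (p + 40)/(C + 207) = (40 + p)/(207 + C))
N(R) = 1/(-2 + R)
v(189, 13) + N(102) = (40 + 189)/(207 + 13) + 1/(-2 + 102) = 229/220 + 1/100 = 289/275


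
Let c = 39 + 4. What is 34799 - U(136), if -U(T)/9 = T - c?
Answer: 35636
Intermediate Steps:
c = 43
U(T) = 387 - 9*T (U(T) = -9*(T - 1*43) = -9*(T - 43) = -9*(-43 + T) = 387 - 9*T)
34799 - U(136) = 34799 - (387 - 9*136) = 34799 - (387 - 1224) = 34799 - 1*(-837) = 34799 + 837 = 35636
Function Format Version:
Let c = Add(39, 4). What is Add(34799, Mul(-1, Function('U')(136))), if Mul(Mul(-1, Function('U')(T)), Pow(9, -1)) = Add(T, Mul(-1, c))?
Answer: 35636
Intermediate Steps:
c = 43
Function('U')(T) = Add(387, Mul(-9, T)) (Function('U')(T) = Mul(-9, Add(T, Mul(-1, 43))) = Mul(-9, Add(T, -43)) = Mul(-9, Add(-43, T)) = Add(387, Mul(-9, T)))
Add(34799, Mul(-1, Function('U')(136))) = Add(34799, Mul(-1, Add(387, Mul(-9, 136)))) = Add(34799, Mul(-1, Add(387, -1224))) = Add(34799, Mul(-1, -837)) = Add(34799, 837) = 35636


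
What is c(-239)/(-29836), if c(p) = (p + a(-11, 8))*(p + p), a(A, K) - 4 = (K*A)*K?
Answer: -224421/14918 ≈ -15.044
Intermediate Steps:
a(A, K) = 4 + A*K² (a(A, K) = 4 + (K*A)*K = 4 + (A*K)*K = 4 + A*K²)
c(p) = 2*p*(-700 + p) (c(p) = (p + (4 - 11*8²))*(p + p) = (p + (4 - 11*64))*(2*p) = (p + (4 - 704))*(2*p) = (p - 700)*(2*p) = (-700 + p)*(2*p) = 2*p*(-700 + p))
c(-239)/(-29836) = (2*(-239)*(-700 - 239))/(-29836) = (2*(-239)*(-939))*(-1/29836) = 448842*(-1/29836) = -224421/14918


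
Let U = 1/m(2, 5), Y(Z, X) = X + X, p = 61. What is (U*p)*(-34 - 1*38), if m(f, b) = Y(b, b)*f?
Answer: -1098/5 ≈ -219.60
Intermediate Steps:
Y(Z, X) = 2*X
m(f, b) = 2*b*f (m(f, b) = (2*b)*f = 2*b*f)
U = 1/20 (U = 1/(2*5*2) = 1/20 ≈ 0.050000)
(U*p)*(-34 - 1*38) = ((1/20)*61)*(-34 - 1*38) = 61*(-34 - 38)/20 = (61/20)*(-72) = -1098/5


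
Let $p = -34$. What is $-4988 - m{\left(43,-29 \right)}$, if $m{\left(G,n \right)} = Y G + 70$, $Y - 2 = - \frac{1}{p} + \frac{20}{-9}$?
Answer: $- \frac{1545211}{306} \approx -5049.7$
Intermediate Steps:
$Y = - \frac{59}{306}$ ($Y = 2 + \left(- \frac{1}{-34} + \frac{20}{-9}\right) = 2 + \left(\left(-1\right) \left(- \frac{1}{34}\right) + 20 \left(- \frac{1}{9}\right)\right) = 2 + \left(\frac{1}{34} - \frac{20}{9}\right) = 2 - \frac{671}{306} = - \frac{59}{306} \approx -0.19281$)
$m{\left(G,n \right)} = 70 - \frac{59 G}{306}$ ($m{\left(G,n \right)} = - \frac{59 G}{306} + 70 = 70 - \frac{59 G}{306}$)
$-4988 - m{\left(43,-29 \right)} = -4988 - \left(70 - \frac{2537}{306}\right) = -4988 - \frac{18883}{306} = - \frac{1545211}{306}$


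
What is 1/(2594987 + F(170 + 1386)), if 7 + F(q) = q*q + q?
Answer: 1/5017672 ≈ 1.9930e-7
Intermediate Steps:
F(q) = -7 + q + q**2 (F(q) = -7 + (q*q + q) = -7 + (q**2 + q) = -7 + (q + q**2) = -7 + q + q**2)
1/(2594987 + F(170 + 1386)) = 1/(2594987 + (-7 + (170 + 1386) + (170 + 1386)**2)) = 1/(2594987 + (-7 + 1556 + 1556**2)) = 1/(2594987 + (-7 + 1556 + 2421136)) = 1/(2594987 + 2422685) = 1/5017672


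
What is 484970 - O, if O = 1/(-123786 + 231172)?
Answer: 52078988419/107386 ≈ 4.8497e+5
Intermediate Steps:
O = 1/107386 ≈ 9.3122e-6
484970 - O = 484970 - 1*1/107386 = 484970 - 1/107386 = 52078988419/107386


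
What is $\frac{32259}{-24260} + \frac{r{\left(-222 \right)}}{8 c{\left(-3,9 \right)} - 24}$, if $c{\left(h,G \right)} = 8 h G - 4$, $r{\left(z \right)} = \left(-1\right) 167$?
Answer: $- \frac{13374659}{10819960} \approx -1.2361$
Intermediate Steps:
$r{\left(z \right)} = -167$
$c{\left(h,G \right)} = -4 + 8 G h$ ($c{\left(h,G \right)} = 8 G h - 4 = -4 + 8 G h$)
$\frac{32259}{-24260} + \frac{r{\left(-222 \right)}}{8 c{\left(-3,9 \right)} - 24} = \frac{32259}{-24260} - \frac{167}{8 \left(-4 + 8 \cdot 9 \left(-3\right)\right) - 24} = 32259 \left(- \frac{1}{24260}\right) - \frac{167}{8 \left(-4 - 216\right) - 24} = - \frac{32259}{24260} - \frac{167}{8 \left(-220\right) - 24} = - \frac{32259}{24260} - \frac{167}{-1760 - 24} = - \frac{32259}{24260} - \frac{167}{-1784} = - \frac{32259}{24260} - - \frac{167}{1784} = - \frac{32259}{24260} + \frac{167}{1784} = - \frac{13374659}{10819960}$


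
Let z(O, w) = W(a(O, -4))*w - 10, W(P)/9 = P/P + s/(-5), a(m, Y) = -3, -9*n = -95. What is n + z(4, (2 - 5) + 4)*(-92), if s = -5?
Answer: -6529/9 ≈ -725.44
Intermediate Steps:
n = 95/9 (n = -⅑*(-95) = 95/9 ≈ 10.556)
W(P) = 18 (W(P) = 9*(P/P - 5/(-5)) = 9*(1 - 5*(-⅕)) = 9*(1 + 1) = 9*2 = 18)
z(O, w) = -10 + 18*w (z(O, w) = 18*w - 10 = -10 + 18*w)
n + z(4, (2 - 5) + 4)*(-92) = 95/9 + (-10 + 18*((2 - 5) + 4))*(-92) = 95/9 + (-10 + 18*(-3 + 4))*(-92) = 95/9 + (-10 + 18*1)*(-92) = 95/9 + (-10 + 18)*(-92) = 95/9 + 8*(-92) = 95/9 - 736 = -6529/9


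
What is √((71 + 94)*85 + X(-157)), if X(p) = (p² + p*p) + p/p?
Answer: 6*√1759 ≈ 251.64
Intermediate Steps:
X(p) = 1 + 2*p² (X(p) = (p² + p²) + 1 = 2*p² + 1 = 1 + 2*p²)
√((71 + 94)*85 + X(-157)) = √((71 + 94)*85 + (1 + 2*(-157)²)) = √(165*85 + (1 + 2*24649)) = √(14025 + (1 + 49298)) = √(14025 + 49299) = √63324 = 6*√1759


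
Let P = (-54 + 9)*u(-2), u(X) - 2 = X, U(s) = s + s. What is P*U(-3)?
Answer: 0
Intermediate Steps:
U(s) = 2*s
u(X) = 2 + X
P = 0 (P = (-54 + 9)*(2 - 2) = -45*0 = 0)
P*U(-3) = 0*(2*(-3)) = 0*(-6) = 0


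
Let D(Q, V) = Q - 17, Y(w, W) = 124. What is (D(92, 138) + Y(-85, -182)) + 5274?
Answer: 5473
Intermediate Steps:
D(Q, V) = -17 + Q
(D(92, 138) + Y(-85, -182)) + 5274 = ((-17 + 92) + 124) + 5274 = (75 + 124) + 5274 = 199 + 5274 = 5473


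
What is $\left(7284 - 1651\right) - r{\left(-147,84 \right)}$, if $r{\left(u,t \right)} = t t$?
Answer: $-1423$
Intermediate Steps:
$r{\left(u,t \right)} = t^{2}$
$\left(7284 - 1651\right) - r{\left(-147,84 \right)} = \left(7284 - 1651\right) - 84^{2} = \left(7284 - 1651\right) - 7056 = 5633 - 7056 = -1423$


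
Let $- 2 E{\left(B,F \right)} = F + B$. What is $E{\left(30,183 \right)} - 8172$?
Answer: $- \frac{16557}{2} \approx -8278.5$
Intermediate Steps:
$E{\left(B,F \right)} = - \frac{B}{2} - \frac{F}{2}$ ($E{\left(B,F \right)} = - \frac{F + B}{2} = - \frac{B + F}{2} = - \frac{B}{2} - \frac{F}{2}$)
$E{\left(30,183 \right)} - 8172 = \left(\left(- \frac{1}{2}\right) 30 - \frac{183}{2}\right) - 8172 = \left(-15 - \frac{183}{2}\right) - 8172 = - \frac{213}{2} - 8172 = - \frac{16557}{2}$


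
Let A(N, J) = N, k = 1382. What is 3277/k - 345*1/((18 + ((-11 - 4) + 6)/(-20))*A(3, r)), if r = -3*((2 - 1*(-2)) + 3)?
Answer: -1969387/509958 ≈ -3.8619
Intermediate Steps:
r = -21 (r = -3*((2 + 2) + 3) = -3*(4 + 3) = -3*7 = -21)
3277/k - 345*1/((18 + ((-11 - 4) + 6)/(-20))*A(3, r)) = 3277/1382 - 345*1/(3*(18 + ((-11 - 4) + 6)/(-20))) = 3277*(1/1382) - 345*1/(3*(18 + (-15 + 6)*(-1/20))) = 3277/1382 - 345*1/(3*(18 - 9*(-1/20))) = 3277/1382 - 345*1/(3*(18 + 9/20)) = 3277/1382 - 345/((369/20)*3) = 3277/1382 - 345/1107/20 = 3277/1382 - 345*20/1107 = 3277/1382 - 2300/369 = -1969387/509958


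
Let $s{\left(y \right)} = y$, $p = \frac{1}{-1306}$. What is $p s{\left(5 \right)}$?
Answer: $- \frac{5}{1306} \approx -0.0038285$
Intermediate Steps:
$p = - \frac{1}{1306} \approx -0.0007657$
$p s{\left(5 \right)} = \left(- \frac{1}{1306}\right) 5 = - \frac{5}{1306}$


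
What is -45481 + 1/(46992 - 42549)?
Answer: -202072082/4443 ≈ -45481.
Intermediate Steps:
-45481 + 1/(46992 - 42549) = -45481 + 1/4443 = -202072082/4443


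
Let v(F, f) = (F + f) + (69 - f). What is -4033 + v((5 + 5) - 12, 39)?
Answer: -3966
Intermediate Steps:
v(F, f) = 69 + F
-4033 + v((5 + 5) - 12, 39) = -4033 + (69 + ((5 + 5) - 12)) = -4033 + (69 + (10 - 12)) = -4033 + (69 - 2) = -4033 + 67 = -3966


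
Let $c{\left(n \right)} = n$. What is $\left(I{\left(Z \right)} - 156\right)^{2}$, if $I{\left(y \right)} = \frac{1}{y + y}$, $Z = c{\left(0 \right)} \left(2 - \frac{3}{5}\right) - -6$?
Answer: $\frac{3500641}{144} \approx 24310.0$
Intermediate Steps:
$Z = 6$ ($Z = 0 \left(2 - \frac{3}{5}\right) - -6 = 0 \left(2 - \frac{3}{5}\right) + 6 = 0 \cdot \frac{7}{5} + 6 = 0 + 6 = 6$)
$I{\left(y \right)} = \frac{1}{2 y}$
$\left(I{\left(Z \right)} - 156\right)^{2} = \left(\frac{1}{2 \cdot 6} - 156\right)^{2} = \left(\frac{1}{2} \cdot \frac{1}{6} - 156\right)^{2} = \left(\frac{1}{12} - 156\right)^{2} = \left(- \frac{1871}{12}\right)^{2} = \frac{3500641}{144}$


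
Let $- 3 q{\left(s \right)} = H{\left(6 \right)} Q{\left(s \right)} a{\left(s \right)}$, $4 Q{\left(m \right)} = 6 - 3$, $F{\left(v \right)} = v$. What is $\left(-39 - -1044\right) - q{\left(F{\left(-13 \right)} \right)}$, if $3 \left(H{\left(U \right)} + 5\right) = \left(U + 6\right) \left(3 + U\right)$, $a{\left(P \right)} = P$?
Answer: $\frac{3617}{4} \approx 904.25$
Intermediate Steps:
$Q{\left(m \right)} = \frac{3}{4}$ ($Q{\left(m \right)} = \frac{6 - 3}{4} = \frac{1}{4} \cdot 3 = \frac{3}{4}$)
$H{\left(U \right)} = -5 + \frac{\left(3 + U\right) \left(6 + U\right)}{3}$ ($H{\left(U \right)} = -5 + \frac{\left(U + 6\right) \left(3 + U\right)}{3} = -5 + \frac{\left(6 + U\right) \left(3 + U\right)}{3} = -5 + \frac{\left(3 + U\right) \left(6 + U\right)}{3}$)
$q{\left(s \right)} = - \frac{31 s}{4}$ ($q{\left(s \right)} = - \frac{\left(1 + 3 \cdot 6 + \frac{6^{2}}{3}\right) \frac{3}{4} s}{3} = - \frac{\left(1 + 18 + \frac{1}{3} \cdot 36\right) \frac{3}{4} s}{3} = - \frac{\left(1 + 18 + 12\right) \frac{3}{4} s}{3} = - \frac{31 \cdot \frac{3}{4} s}{3} = - \frac{\frac{93}{4} s}{3} = - \frac{31 s}{4}$)
$\left(-39 - -1044\right) - q{\left(F{\left(-13 \right)} \right)} = \left(-39 - -1044\right) - \left(- \frac{31}{4}\right) \left(-13\right) = \left(-39 + 1044\right) - \frac{403}{4} = 1005 - \frac{403}{4} = \frac{3617}{4}$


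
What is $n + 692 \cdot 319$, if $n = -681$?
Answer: $220067$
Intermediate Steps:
$n + 692 \cdot 319 = -681 + 692 \cdot 319 = -681 + 220748 = 220067$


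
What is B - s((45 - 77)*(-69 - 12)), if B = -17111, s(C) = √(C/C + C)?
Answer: -17111 - √2593 ≈ -17162.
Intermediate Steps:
s(C) = √(1 + C)
B - s((45 - 77)*(-69 - 12)) = -17111 - √(1 + (45 - 77)*(-69 - 12)) = -17111 - √(1 - 32*(-81)) = -17111 - √(1 + 2592) = -17111 - √2593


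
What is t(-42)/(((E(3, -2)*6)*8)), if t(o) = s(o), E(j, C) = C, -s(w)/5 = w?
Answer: -35/16 ≈ -2.1875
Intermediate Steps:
s(w) = -5*w
t(o) = -5*o
t(-42)/(((E(3, -2)*6)*8)) = (-5*(-42))/((-2*6*8)) = 210/((-12*8)) = 210/(-96) = 210*(-1/96) = -35/16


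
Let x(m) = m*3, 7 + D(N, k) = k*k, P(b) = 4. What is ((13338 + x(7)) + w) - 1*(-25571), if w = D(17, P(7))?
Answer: 38939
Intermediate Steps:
D(N, k) = -7 + k² (D(N, k) = -7 + k*k = -7 + k²)
x(m) = 3*m
w = 9 (w = -7 + 4² = -7 + 16 = 9)
((13338 + x(7)) + w) - 1*(-25571) = ((13338 + 3*7) + 9) - 1*(-25571) = ((13338 + 21) + 9) + 25571 = (13359 + 9) + 25571 = 13368 + 25571 = 38939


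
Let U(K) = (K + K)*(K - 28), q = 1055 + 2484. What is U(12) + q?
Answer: 3155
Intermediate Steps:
q = 3539
U(K) = 2*K*(-28 + K) (U(K) = (2*K)*(-28 + K) = 2*K*(-28 + K))
U(12) + q = 2*12*(-28 + 12) + 3539 = 2*12*(-16) + 3539 = -384 + 3539 = 3155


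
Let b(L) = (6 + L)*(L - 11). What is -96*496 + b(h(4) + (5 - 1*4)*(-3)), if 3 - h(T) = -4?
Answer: -47686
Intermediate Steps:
h(T) = 7 (h(T) = 3 - 1*(-4) = 3 + 4 = 7)
b(L) = (-11 + L)*(6 + L) (b(L) = (6 + L)*(-11 + L) = (-11 + L)*(6 + L))
-96*496 + b(h(4) + (5 - 1*4)*(-3)) = -96*496 + (-66 + (7 + (5 - 1*4)*(-3))² - 5*(7 + (5 - 1*4)*(-3))) = -47616 + (-66 + (7 + (5 - 4)*(-3))² - 5*(7 + (5 - 4)*(-3))) = -47616 + (-66 + (7 + 1*(-3))² - 5*(7 + 1*(-3))) = -47616 + (-66 + (7 - 3)² - 5*(7 - 3)) = -47616 + (-66 + 4² - 5*4) = -47616 + (-66 + 16 - 20) = -47616 - 70 = -47686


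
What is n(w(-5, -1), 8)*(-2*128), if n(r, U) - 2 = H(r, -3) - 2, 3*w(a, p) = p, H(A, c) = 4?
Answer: -1024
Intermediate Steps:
w(a, p) = p/3
n(r, U) = 4 (n(r, U) = 2 + (4 - 2) = 2 + 2 = 4)
n(w(-5, -1), 8)*(-2*128) = 4*(-2*128) = 4*(-256) = -1024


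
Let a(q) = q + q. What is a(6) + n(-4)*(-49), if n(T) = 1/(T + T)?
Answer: 145/8 ≈ 18.125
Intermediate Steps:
a(q) = 2*q
n(T) = 1/(2*T)
a(6) + n(-4)*(-49) = 2*6 + ((½)/(-4))*(-49) = 12 + ((½)*(-¼))*(-49) = 12 - ⅛*(-49) = 12 + 49/8 = 145/8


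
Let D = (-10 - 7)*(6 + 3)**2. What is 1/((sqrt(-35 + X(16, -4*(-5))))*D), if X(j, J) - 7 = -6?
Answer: I*sqrt(34)/46818 ≈ 0.00012455*I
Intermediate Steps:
X(j, J) = 1 (X(j, J) = 7 - 6 = 1)
D = -1377 (D = -17*9**2 = -17*81 = -1377)
1/((sqrt(-35 + X(16, -4*(-5))))*D) = 1/(sqrt(-35 + 1)*(-1377)) = -1/1377/sqrt(-34) = -1/1377/(I*sqrt(34)) = -I*sqrt(34)/34*(-1/1377) = I*sqrt(34)/46818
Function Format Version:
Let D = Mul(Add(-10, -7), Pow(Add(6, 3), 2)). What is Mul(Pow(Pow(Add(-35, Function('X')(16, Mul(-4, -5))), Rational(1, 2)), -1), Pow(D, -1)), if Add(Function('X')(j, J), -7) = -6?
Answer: Mul(Rational(1, 46818), I, Pow(34, Rational(1, 2))) ≈ Mul(0.00012455, I)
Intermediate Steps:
Function('X')(j, J) = 1 (Function('X')(j, J) = Add(7, -6) = 1)
D = -1377 (D = Mul(-17, Pow(9, 2)) = Mul(-17, 81) = -1377)
Mul(Pow(Pow(Add(-35, Function('X')(16, Mul(-4, -5))), Rational(1, 2)), -1), Pow(D, -1)) = Mul(Pow(Pow(Add(-35, 1), Rational(1, 2)), -1), Pow(-1377, -1)) = Mul(Pow(Pow(-34, Rational(1, 2)), -1), Rational(-1, 1377)) = Mul(Pow(Mul(I, Pow(34, Rational(1, 2))), -1), Rational(-1, 1377)) = Mul(Mul(Rational(-1, 34), I, Pow(34, Rational(1, 2))), Rational(-1, 1377)) = Mul(Rational(1, 46818), I, Pow(34, Rational(1, 2)))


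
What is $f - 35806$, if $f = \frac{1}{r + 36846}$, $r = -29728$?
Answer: $- \frac{254867107}{7118} \approx -35806.0$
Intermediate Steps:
$f = \frac{1}{7118}$ ($f = \frac{1}{-29728 + 36846} = \frac{1}{7118} \approx 0.00014049$)
$f - 35806 = \frac{1}{7118} - 35806 = - \frac{254867107}{7118}$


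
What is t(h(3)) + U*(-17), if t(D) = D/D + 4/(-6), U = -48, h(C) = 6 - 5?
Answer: 2449/3 ≈ 816.33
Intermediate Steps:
h(C) = 1
t(D) = 1/3 (t(D) = 1 + 4*(-1/6) = 1 - 2/3 = 1/3)
t(h(3)) + U*(-17) = 1/3 - 48*(-17) = 1/3 + 816 = 2449/3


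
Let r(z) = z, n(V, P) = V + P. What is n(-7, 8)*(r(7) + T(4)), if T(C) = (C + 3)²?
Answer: 56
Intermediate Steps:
n(V, P) = P + V
T(C) = (3 + C)²
n(-7, 8)*(r(7) + T(4)) = (8 - 7)*(7 + (3 + 4)²) = 1*(7 + 7²) = 1*(7 + 49) = 1*56 = 56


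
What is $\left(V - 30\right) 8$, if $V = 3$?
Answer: $-216$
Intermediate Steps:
$\left(V - 30\right) 8 = \left(3 - 30\right) 8 = \left(-27\right) 8 = -216$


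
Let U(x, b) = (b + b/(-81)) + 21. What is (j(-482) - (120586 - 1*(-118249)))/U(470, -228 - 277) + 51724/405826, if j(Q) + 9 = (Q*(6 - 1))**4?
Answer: -554450855500126738130/7852530187 ≈ -7.0608e+10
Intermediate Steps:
j(Q) = -9 + 625*Q**4 (j(Q) = -9 + (Q*(6 - 1))**4 = -9 + (Q*5)**4 = -9 + (5*Q)**4 = -9 + 625*Q**4)
U(x, b) = 21 + 80*b/81 (U(x, b) = (b + b*(-1/81)) + 21 = (b - b/81) + 21 = 80*b/81 + 21 = 21 + 80*b/81)
(j(-482) - (120586 - 1*(-118249)))/U(470, -228 - 277) + 51724/405826 = ((-9 + 625*(-482)**4) - (120586 - 1*(-118249)))/(21 + 80*(-228 - 277)/81) + 51724/405826 = ((-9 + 625*53974440976) - (120586 + 118249))/(21 + (80/81)*(-505)) + 51724*(1/405826) = ((-9 + 33734025610000) - 1*238835)/(21 - 40400/81) + 25862/202913 = (33734025609991 - 238835)/(-38699/81) + 25862/202913 = 33734025371156*(-81/38699) + 25862/202913 = -2732456055063636/38699 + 25862/202913 = -554450855500126738130/7852530187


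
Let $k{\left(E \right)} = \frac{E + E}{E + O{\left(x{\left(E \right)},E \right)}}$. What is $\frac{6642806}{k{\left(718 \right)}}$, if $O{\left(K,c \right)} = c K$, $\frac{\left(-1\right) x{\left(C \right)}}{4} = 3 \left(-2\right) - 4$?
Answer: $136177523$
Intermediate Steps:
$x{\left(C \right)} = 40$ ($x{\left(C \right)} = - 4 \left(3 \left(-2\right) - 4\right) = - 4 \left(-6 - 4\right) = \left(-4\right) \left(-10\right) = 40$)
$O{\left(K,c \right)} = K c$
$k{\left(E \right)} = \frac{2}{41}$ ($k{\left(E \right)} = \frac{E + E}{E + 40 E} = \frac{2 E}{41 E} = 2 E \frac{1}{41 E} = \frac{2}{41}$)
$\frac{6642806}{k{\left(718 \right)}} = \frac{6642806}{\frac{2}{41}} = 6642806 \cdot \frac{41}{2} = 136177523$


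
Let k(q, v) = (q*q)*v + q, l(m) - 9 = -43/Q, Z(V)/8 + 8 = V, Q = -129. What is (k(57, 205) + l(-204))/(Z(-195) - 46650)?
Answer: -999167/72411 ≈ -13.799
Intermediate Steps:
Z(V) = -64 + 8*V
l(m) = 28/3 (l(m) = 9 - 43/(-129) = 9 - 43*(-1/129) = 9 + ⅓ = 28/3)
k(q, v) = q + v*q² (k(q, v) = q²*v + q = v*q² + q = q + v*q²)
(k(57, 205) + l(-204))/(Z(-195) - 46650) = (57*(1 + 57*205) + 28/3)/((-64 + 8*(-195)) - 46650) = (57*(1 + 11685) + 28/3)/((-64 - 1560) - 46650) = (57*11686 + 28/3)/(-1624 - 46650) = (666102 + 28/3)/(-48274) = (1998334/3)*(-1/48274) = -999167/72411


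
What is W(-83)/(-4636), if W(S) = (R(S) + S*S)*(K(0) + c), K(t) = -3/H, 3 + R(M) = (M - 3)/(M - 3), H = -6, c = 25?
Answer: -351237/9272 ≈ -37.881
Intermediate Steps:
R(M) = -2 (R(M) = -3 + (M - 3)/(M - 3) = -3 + (-3 + M)/(-3 + M) = -3 + 1 = -2)
K(t) = ½ (K(t) = -3/(-6) = -3*(-⅙) = ½)
W(S) = -51 + 51*S²/2 (W(S) = (-2 + S*S)*(½ + 25) = (-2 + S²)*(51/2) = -51 + 51*S²/2)
W(-83)/(-4636) = (-51 + (51/2)*(-83)²)/(-4636) = (-51 + (51/2)*6889)*(-1/4636) = (-51 + 351339/2)*(-1/4636) = (351237/2)*(-1/4636) = -351237/9272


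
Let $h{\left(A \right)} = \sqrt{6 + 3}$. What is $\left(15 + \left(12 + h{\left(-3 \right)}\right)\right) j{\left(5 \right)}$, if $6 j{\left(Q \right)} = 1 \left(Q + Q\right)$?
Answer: $50$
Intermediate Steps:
$h{\left(A \right)} = 3$ ($h{\left(A \right)} = \sqrt{9} = 3$)
$j{\left(Q \right)} = \frac{Q}{3}$ ($j{\left(Q \right)} = \frac{1 \left(Q + Q\right)}{6} = \frac{1 \cdot 2 Q}{6} = \frac{2 Q}{6} = \frac{Q}{3}$)
$\left(15 + \left(12 + h{\left(-3 \right)}\right)\right) j{\left(5 \right)} = \left(15 + \left(12 + 3\right)\right) \frac{1}{3} \cdot 5 = \left(15 + 15\right) \frac{5}{3} = 30 \cdot \frac{5}{3} = 50$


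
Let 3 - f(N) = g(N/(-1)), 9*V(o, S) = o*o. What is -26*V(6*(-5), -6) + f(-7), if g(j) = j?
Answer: -2604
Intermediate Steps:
V(o, S) = o**2/9 (V(o, S) = (o*o)/9 = o**2/9)
f(N) = 3 + N (f(N) = 3 - N/(-1) = 3 - N*(-1) = 3 - (-1)*N = 3 + N)
-26*V(6*(-5), -6) + f(-7) = -26*(6*(-5))**2/9 + (3 - 7) = -26*(-30)**2/9 - 4 = -26*900/9 - 4 = -26*100 - 4 = -2600 - 4 = -2604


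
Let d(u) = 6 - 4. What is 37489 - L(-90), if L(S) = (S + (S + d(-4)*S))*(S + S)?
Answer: -27311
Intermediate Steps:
d(u) = 2
L(S) = 8*S**2 (L(S) = (S + (S + 2*S))*(S + S) = (S + 3*S)*(2*S) = (4*S)*(2*S) = 8*S**2)
37489 - L(-90) = 37489 - 8*(-90)**2 = 37489 - 8*8100 = 37489 - 1*64800 = 37489 - 64800 = -27311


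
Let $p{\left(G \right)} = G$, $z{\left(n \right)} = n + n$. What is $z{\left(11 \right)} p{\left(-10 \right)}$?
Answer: $-220$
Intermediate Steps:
$z{\left(n \right)} = 2 n$
$z{\left(11 \right)} p{\left(-10 \right)} = 2 \cdot 11 \left(-10\right) = 22 \left(-10\right) = -220$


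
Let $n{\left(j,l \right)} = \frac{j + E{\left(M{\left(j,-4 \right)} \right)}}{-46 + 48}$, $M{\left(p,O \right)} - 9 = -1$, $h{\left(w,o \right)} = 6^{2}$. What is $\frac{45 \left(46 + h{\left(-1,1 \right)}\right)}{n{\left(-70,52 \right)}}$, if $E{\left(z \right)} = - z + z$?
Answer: $- \frac{738}{7} \approx -105.43$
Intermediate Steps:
$h{\left(w,o \right)} = 36$
$M{\left(p,O \right)} = 8$ ($M{\left(p,O \right)} = 9 - 1 = 8$)
$E{\left(z \right)} = 0$
$n{\left(j,l \right)} = \frac{j}{2}$ ($n{\left(j,l \right)} = \frac{j + 0}{-46 + 48} = \frac{j}{2}$)
$\frac{45 \left(46 + h{\left(-1,1 \right)}\right)}{n{\left(-70,52 \right)}} = \frac{45 \left(46 + 36\right)}{\frac{1}{2} \left(-70\right)} = \frac{45 \cdot 82}{-35} = 3690 \left(- \frac{1}{35}\right) = - \frac{738}{7}$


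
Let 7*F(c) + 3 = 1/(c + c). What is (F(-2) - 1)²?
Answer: 1681/784 ≈ 2.1441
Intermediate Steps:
F(c) = -3/7 + 1/(14*c) (F(c) = -3/7 + 1/(7*(c + c)) = -3/7 + 1/(7*((2*c))) = -3/7 + (1/(2*c))/7 = -3/7 + 1/(14*c))
(F(-2) - 1)² = ((1/14)*(1 - 6*(-2))/(-2) - 1)² = ((1/14)*(-½)*(1 + 12) - 1)² = ((1/14)*(-½)*13 - 1)² = (-13/28 - 1)² = (-41/28)² = 1681/784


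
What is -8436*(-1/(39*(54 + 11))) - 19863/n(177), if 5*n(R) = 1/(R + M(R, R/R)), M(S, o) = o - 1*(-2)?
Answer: -15105808688/845 ≈ -1.7877e+7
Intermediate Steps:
M(S, o) = 2 + o (M(S, o) = o + 2 = 2 + o)
n(R) = 1/(5*(3 + R)) (n(R) = 1/(5*(R + (2 + R/R))) = 1/(5*(R + (2 + 1))) = 1/(5*(R + 3)) = 1/(5*(3 + R)))
-8436*(-1/(39*(54 + 11))) - 19863/n(177) = -8436*(-1/(39*(54 + 11))) - 19863/(1/(5*(3 + 177))) = -8436/(65*(-39)) - 19863/((⅕)/180) = -8436/(-2535) - 19863/((⅕)*(1/180)) = -8436*(-1/2535) - 19863/1/900 = 2812/845 - 19863*900 = 2812/845 - 17876700 = -15105808688/845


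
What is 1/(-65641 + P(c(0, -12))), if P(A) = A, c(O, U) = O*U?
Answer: -1/65641 ≈ -1.5234e-5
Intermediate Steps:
1/(-65641 + P(c(0, -12))) = 1/(-65641 + 0*(-12)) = 1/(-65641 + 0) = 1/(-65641) = -1/65641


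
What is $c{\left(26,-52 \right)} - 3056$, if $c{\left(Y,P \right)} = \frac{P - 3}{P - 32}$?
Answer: $- \frac{256649}{84} \approx -3055.3$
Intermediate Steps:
$c{\left(Y,P \right)} = \frac{-3 + P}{-32 + P}$
$c{\left(26,-52 \right)} - 3056 = \frac{-3 - 52}{-32 - 52} - 3056 = \frac{1}{-84} \left(-55\right) - 3056 = \left(- \frac{1}{84}\right) \left(-55\right) - 3056 = \frac{55}{84} - 3056 = - \frac{256649}{84}$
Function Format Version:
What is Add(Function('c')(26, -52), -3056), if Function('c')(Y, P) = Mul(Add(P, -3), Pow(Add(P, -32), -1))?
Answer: Rational(-256649, 84) ≈ -3055.3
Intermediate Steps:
Function('c')(Y, P) = Mul(Pow(Add(-32, P), -1), Add(-3, P)) (Function('c')(Y, P) = Mul(Add(-3, P), Pow(Add(-32, P), -1)) = Mul(Pow(Add(-32, P), -1), Add(-3, P)))
Add(Function('c')(26, -52), -3056) = Add(Mul(Pow(Add(-32, -52), -1), Add(-3, -52)), -3056) = Add(Mul(Pow(-84, -1), -55), -3056) = Add(Mul(Rational(-1, 84), -55), -3056) = Add(Rational(55, 84), -3056) = Rational(-256649, 84)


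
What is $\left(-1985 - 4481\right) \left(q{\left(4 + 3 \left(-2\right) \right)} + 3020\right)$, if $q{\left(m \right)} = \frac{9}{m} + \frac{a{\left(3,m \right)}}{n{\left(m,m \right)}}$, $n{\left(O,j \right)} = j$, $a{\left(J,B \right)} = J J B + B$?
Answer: $-19562883$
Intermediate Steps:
$a{\left(J,B \right)} = B + B J^{2}$ ($a{\left(J,B \right)} = J^{2} B + B = B J^{2} + B = B + B J^{2}$)
$q{\left(m \right)} = 10 + \frac{9}{m}$ ($q{\left(m \right)} = \frac{9}{m} + \frac{m \left(1 + 3^{2}\right)}{m} = \frac{9}{m} + \frac{m \left(1 + 9\right)}{m} = \frac{9}{m} + \frac{m 10}{m} = \frac{9}{m} + \frac{10 m}{m} = \frac{9}{m} + 10 = 10 + \frac{9}{m}$)
$\left(-1985 - 4481\right) \left(q{\left(4 + 3 \left(-2\right) \right)} + 3020\right) = \left(-1985 - 4481\right) \left(\left(10 + \frac{9}{4 + 3 \left(-2\right)}\right) + 3020\right) = - 6466 \left(\left(10 + \frac{9}{4 - 6}\right) + 3020\right) = - 6466 \left(\left(10 + \frac{9}{-2}\right) + 3020\right) = - 6466 \left(\left(10 + 9 \left(- \frac{1}{2}\right)\right) + 3020\right) = - 6466 \left(\left(10 - \frac{9}{2}\right) + 3020\right) = - 6466 \left(\frac{11}{2} + 3020\right) = \left(-6466\right) \frac{6051}{2} = -19562883$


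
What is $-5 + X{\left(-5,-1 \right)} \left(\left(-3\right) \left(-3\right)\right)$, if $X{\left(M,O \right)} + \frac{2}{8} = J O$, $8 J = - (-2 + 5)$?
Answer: $- \frac{31}{8} \approx -3.875$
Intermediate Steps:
$J = - \frac{3}{8}$ ($J = \frac{\left(-1\right) \left(-2 + 5\right)}{8} = \frac{\left(-1\right) 3}{8} = \frac{1}{8} \left(-3\right) = - \frac{3}{8} \approx -0.375$)
$X{\left(M,O \right)} = - \frac{1}{4} - \frac{3 O}{8}$
$-5 + X{\left(-5,-1 \right)} \left(\left(-3\right) \left(-3\right)\right) = -5 + \left(- \frac{1}{4} - - \frac{3}{8}\right) \left(\left(-3\right) \left(-3\right)\right) = -5 + \left(- \frac{1}{4} + \frac{3}{8}\right) 9 = -5 + \frac{1}{8} \cdot 9 = -5 + \frac{9}{8} = - \frac{31}{8}$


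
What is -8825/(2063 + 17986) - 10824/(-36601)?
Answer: -105993449/733813449 ≈ -0.14444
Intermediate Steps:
-8825/(2063 + 17986) - 10824/(-36601) = -8825/20049 - 10824*(-1/36601) = -8825*1/20049 + 10824/36601 = -8825/20049 + 10824/36601 = -105993449/733813449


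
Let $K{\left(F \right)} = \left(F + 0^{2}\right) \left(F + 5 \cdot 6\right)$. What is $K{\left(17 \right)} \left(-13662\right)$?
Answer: $-10915938$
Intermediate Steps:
$K{\left(F \right)} = F \left(30 + F\right)$ ($K{\left(F \right)} = \left(F + 0\right) \left(F + 30\right) = F \left(30 + F\right)$)
$K{\left(17 \right)} \left(-13662\right) = 17 \left(30 + 17\right) \left(-13662\right) = 17 \cdot 47 \left(-13662\right) = 799 \left(-13662\right) = -10915938$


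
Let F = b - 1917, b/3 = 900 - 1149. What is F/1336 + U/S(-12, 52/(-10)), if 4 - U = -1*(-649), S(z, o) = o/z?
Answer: -3235779/2171 ≈ -1490.5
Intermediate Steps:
b = -747 (b = 3*(900 - 1149) = 3*(-249) = -747)
F = -2664 (F = -747 - 1917 = -2664)
U = -645 (U = 4 - (-1)*(-649) = 4 - 1*649 = 4 - 649 = -645)
F/1336 + U/S(-12, 52/(-10)) = -2664/1336 - 645/((52/(-10))/(-12)) = -2664*1/1336 - 645/((52*(-1/10))*(-1/12)) = -333/167 - 645/((-26/5*(-1/12))) = -333/167 - 645/13/30 = -333/167 - 645*30/13 = -333/167 - 19350/13 = -3235779/2171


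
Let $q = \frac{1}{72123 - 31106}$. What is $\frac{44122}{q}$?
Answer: $1809752074$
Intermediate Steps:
$q = \frac{1}{41017} \approx 2.438 \cdot 10^{-5}$
$\frac{44122}{q} = 44122 \frac{1}{\frac{1}{41017}} = 44122 \cdot 41017 = 1809752074$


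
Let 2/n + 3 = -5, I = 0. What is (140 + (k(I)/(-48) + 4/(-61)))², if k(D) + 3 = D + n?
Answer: 2688632487025/137170944 ≈ 19601.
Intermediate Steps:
n = -¼ (n = 2/(-3 - 5) = 2/(-8) = 2*(-⅛) = -¼ ≈ -0.25000)
k(D) = -13/4 + D (k(D) = -3 + (D - ¼) = -3 + (-¼ + D) = -13/4 + D)
(140 + (k(I)/(-48) + 4/(-61)))² = (140 + ((-13/4 + 0)/(-48) + 4/(-61)))² = (140 + (-13/4*(-1/48) + 4*(-1/61)))² = (140 + (13/192 - 4/61))² = (140 + 25/11712)² = (1639705/11712)² = 2688632487025/137170944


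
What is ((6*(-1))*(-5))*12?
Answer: 360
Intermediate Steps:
((6*(-1))*(-5))*12 = -6*(-5)*12 = 30*12 = 360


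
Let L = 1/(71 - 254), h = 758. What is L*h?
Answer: -758/183 ≈ -4.1421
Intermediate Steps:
L = -1/183 (L = 1/(-183) = -1/183 ≈ -0.0054645)
L*h = -1/183*758 = -758/183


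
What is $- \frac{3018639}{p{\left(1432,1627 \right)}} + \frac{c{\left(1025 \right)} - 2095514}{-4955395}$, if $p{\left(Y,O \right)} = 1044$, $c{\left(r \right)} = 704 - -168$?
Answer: $- \frac{171912204611}{59464740} \approx -2891.0$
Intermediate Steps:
$c{\left(r \right)} = 872$ ($c{\left(r \right)} = 704 + 168 = 872$)
$- \frac{3018639}{p{\left(1432,1627 \right)}} + \frac{c{\left(1025 \right)} - 2095514}{-4955395} = - \frac{3018639}{1044} + \frac{872 - 2095514}{-4955395} = \left(-3018639\right) \frac{1}{1044} + \left(872 - 2095514\right) \left(- \frac{1}{4955395}\right) = - \frac{34697}{12} - - \frac{2094642}{4955395} = - \frac{34697}{12} + \frac{2094642}{4955395} = - \frac{171912204611}{59464740}$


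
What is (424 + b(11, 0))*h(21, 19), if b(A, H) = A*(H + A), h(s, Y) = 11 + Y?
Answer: 16350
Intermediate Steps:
b(A, H) = A*(A + H)
(424 + b(11, 0))*h(21, 19) = (424 + 11*(11 + 0))*(11 + 19) = (424 + 11*11)*30 = (424 + 121)*30 = 545*30 = 16350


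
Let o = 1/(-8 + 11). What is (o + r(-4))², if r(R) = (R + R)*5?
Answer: 14161/9 ≈ 1573.4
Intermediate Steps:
r(R) = 10*R (r(R) = (2*R)*5 = 10*R)
o = ⅓ (o = 1/3 = ⅓ ≈ 0.33333)
(o + r(-4))² = (⅓ + 10*(-4))² = (⅓ - 40)² = (-119/3)² = 14161/9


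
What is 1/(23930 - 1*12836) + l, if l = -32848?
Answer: -364415711/11094 ≈ -32848.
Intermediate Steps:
1/(23930 - 1*12836) + l = 1/(23930 - 1*12836) - 32848 = 1/(23930 - 12836) - 32848 = 1/11094 - 32848 = -364415711/11094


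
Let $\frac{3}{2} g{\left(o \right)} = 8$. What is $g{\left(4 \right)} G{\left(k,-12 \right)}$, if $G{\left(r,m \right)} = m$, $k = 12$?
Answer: $-64$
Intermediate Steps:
$g{\left(o \right)} = \frac{16}{3}$ ($g{\left(o \right)} = \frac{2}{3} \cdot 8 = \frac{16}{3}$)
$g{\left(4 \right)} G{\left(k,-12 \right)} = \frac{16}{3} \left(-12\right) = -64$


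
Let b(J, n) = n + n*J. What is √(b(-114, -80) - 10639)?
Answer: I*√1599 ≈ 39.987*I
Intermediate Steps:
b(J, n) = n + J*n
√(b(-114, -80) - 10639) = √(-80*(1 - 114) - 10639) = √(-80*(-113) - 10639) = √(9040 - 10639) = √(-1599) = I*√1599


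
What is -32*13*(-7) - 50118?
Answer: -47206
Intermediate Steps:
-32*13*(-7) - 50118 = -416*(-7) - 50118 = 2912 - 50118 = -47206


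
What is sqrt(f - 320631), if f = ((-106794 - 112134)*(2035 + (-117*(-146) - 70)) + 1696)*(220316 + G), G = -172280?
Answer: I*sqrt(200306273597751) ≈ 1.4153e+7*I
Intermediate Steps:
f = -200306273277120 (f = ((-106794 - 112134)*(2035 + (-117*(-146) - 70)) + 1696)*(220316 - 172280) = (-218928*(2035 + (17082 - 70)) + 1696)*48036 = (-218928*(2035 + 17012) + 1696)*48036 = (-218928*19047 + 1696)*48036 = (-4169921616 + 1696)*48036 = -4169919920*48036 = -200306273277120)
sqrt(f - 320631) = sqrt(-200306273277120 - 320631) = sqrt(-200306273597751) = I*sqrt(200306273597751)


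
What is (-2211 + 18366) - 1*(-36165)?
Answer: 52320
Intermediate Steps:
(-2211 + 18366) - 1*(-36165) = 16155 + 36165 = 52320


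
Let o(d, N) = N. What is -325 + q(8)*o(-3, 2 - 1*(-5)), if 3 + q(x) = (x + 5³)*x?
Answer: 7102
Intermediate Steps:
q(x) = -3 + x*(125 + x) (q(x) = -3 + (x + 5³)*x = -3 + (x + 125)*x = -3 + (125 + x)*x = -3 + x*(125 + x))
-325 + q(8)*o(-3, 2 - 1*(-5)) = -325 + (-3 + 8² + 125*8)*(2 - 1*(-5)) = -325 + (-3 + 64 + 1000)*(2 + 5) = -325 + 1061*7 = -325 + 7427 = 7102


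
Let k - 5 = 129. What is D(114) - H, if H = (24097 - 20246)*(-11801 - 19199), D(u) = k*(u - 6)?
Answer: 119395472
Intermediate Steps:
k = 134 (k = 5 + 129 = 134)
D(u) = -804 + 134*u (D(u) = 134*(u - 6) = 134*(-6 + u) = -804 + 134*u)
H = -119381000 (H = 3851*(-31000) = -119381000)
D(114) - H = (-804 + 134*114) - 1*(-119381000) = (-804 + 15276) + 119381000 = 14472 + 119381000 = 119395472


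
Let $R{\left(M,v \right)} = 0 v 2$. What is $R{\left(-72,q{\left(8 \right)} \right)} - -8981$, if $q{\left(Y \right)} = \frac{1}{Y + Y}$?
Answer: $8981$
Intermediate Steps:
$q{\left(Y \right)} = \frac{1}{2 Y}$
$R{\left(M,v \right)} = 0$ ($R{\left(M,v \right)} = 0 \cdot 2 = 0$)
$R{\left(-72,q{\left(8 \right)} \right)} - -8981 = 0 - -8981 = 0 + 8981 = 8981$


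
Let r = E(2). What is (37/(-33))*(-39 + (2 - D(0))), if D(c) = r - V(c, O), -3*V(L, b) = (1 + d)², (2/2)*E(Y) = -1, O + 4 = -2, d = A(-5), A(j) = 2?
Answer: 481/11 ≈ 43.727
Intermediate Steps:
d = 2
O = -6 (O = -4 - 2 = -6)
E(Y) = -1
V(L, b) = -3 (V(L, b) = -(1 + 2)²/3 = -⅓*3² = -⅓*9 = -3)
r = -1
D(c) = 2 (D(c) = -1 - 1*(-3) = -1 + 3 = 2)
(37/(-33))*(-39 + (2 - D(0))) = (37/(-33))*(-39 + (2 - 1*2)) = (37*(-1/33))*(-39 + (2 - 2)) = -37*(-39 + 0)/33 = -37/33*(-39) = 481/11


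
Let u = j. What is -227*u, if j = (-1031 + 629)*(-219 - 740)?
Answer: -87512586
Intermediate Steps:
j = 385518 (j = -402*(-959) = 385518)
u = 385518
-227*u = -227*385518 = -87512586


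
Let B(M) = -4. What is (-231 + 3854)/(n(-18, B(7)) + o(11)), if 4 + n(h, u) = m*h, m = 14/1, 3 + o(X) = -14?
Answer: -3623/273 ≈ -13.271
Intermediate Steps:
o(X) = -17 (o(X) = -3 - 14 = -17)
m = 14 (m = 14*1 = 14)
n(h, u) = -4 + 14*h
(-231 + 3854)/(n(-18, B(7)) + o(11)) = (-231 + 3854)/((-4 + 14*(-18)) - 17) = 3623/((-4 - 252) - 17) = 3623/(-256 - 17) = 3623/(-273) = 3623*(-1/273) = -3623/273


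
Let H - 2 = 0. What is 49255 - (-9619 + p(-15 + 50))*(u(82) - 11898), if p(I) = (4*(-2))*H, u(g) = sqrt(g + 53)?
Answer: -114587975 + 28905*sqrt(15) ≈ -1.1448e+8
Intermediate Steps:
H = 2 (H = 2 + 0 = 2)
u(g) = sqrt(53 + g)
p(I) = -16 (p(I) = (4*(-2))*2 = -8*2 = -16)
49255 - (-9619 + p(-15 + 50))*(u(82) - 11898) = 49255 - (-9619 - 16)*(sqrt(53 + 82) - 11898) = 49255 - (-9635)*(sqrt(135) - 11898) = 49255 - (-9635)*(3*sqrt(15) - 11898) = 49255 - (-9635)*(-11898 + 3*sqrt(15)) = 49255 - (114637230 - 28905*sqrt(15)) = 49255 + (-114637230 + 28905*sqrt(15)) = -114587975 + 28905*sqrt(15)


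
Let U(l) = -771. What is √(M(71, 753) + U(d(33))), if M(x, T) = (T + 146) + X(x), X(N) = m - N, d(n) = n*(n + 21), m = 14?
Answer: √71 ≈ 8.4261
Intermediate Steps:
d(n) = n*(21 + n)
X(N) = 14 - N
M(x, T) = 160 + T - x (M(x, T) = (T + 146) + (14 - x) = (146 + T) + (14 - x) = 160 + T - x)
√(M(71, 753) + U(d(33))) = √((160 + 753 - 1*71) - 771) = √((160 + 753 - 71) - 771) = √(842 - 771) = √71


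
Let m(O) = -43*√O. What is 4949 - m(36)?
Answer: 5207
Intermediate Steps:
4949 - m(36) = 4949 - (-43)*√36 = 4949 - (-43)*6 = 4949 - 1*(-258) = 4949 + 258 = 5207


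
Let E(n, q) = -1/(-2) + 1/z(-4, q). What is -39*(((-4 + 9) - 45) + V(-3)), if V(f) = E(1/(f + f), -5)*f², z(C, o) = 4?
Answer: 5187/4 ≈ 1296.8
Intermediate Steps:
E(n, q) = ¾ (E(n, q) = -1/(-2) + 1/4 = -1*(-½) + 1*(¼) = ½ + ¼ = ¾)
V(f) = 3*f²/4
-39*(((-4 + 9) - 45) + V(-3)) = -39*(((-4 + 9) - 45) + (¾)*(-3)²) = -39*((5 - 45) + (¾)*9) = -39*(-40 + 27/4) = -39*(-133/4) = 5187/4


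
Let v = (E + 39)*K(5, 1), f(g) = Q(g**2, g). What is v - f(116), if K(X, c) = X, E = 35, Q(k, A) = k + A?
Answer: -13202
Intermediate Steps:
Q(k, A) = A + k
f(g) = g + g**2
v = 370 (v = (35 + 39)*5 = 74*5 = 370)
v - f(116) = 370 - 116*(1 + 116) = 370 - 116*117 = 370 - 1*13572 = 370 - 13572 = -13202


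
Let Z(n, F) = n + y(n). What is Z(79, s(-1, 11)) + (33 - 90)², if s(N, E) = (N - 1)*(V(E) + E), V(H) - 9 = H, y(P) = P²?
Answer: 9569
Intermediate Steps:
V(H) = 9 + H
s(N, E) = (-1 + N)*(9 + 2*E) (s(N, E) = (N - 1)*((9 + E) + E) = (-1 + N)*(9 + 2*E))
Z(n, F) = n + n²
Z(79, s(-1, 11)) + (33 - 90)² = 79*(1 + 79) + (33 - 90)² = 79*80 + (-57)² = 6320 + 3249 = 9569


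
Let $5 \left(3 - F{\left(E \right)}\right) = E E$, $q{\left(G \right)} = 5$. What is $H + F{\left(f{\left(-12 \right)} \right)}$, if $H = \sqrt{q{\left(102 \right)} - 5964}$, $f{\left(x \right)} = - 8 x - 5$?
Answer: $- \frac{8266}{5} + i \sqrt{5959} \approx -1653.2 + 77.195 i$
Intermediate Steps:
$f{\left(x \right)} = -5 - 8 x$
$F{\left(E \right)} = 3 - \frac{E^{2}}{5}$ ($F{\left(E \right)} = 3 - \frac{E E}{5} = 3 - \frac{E^{2}}{5}$)
$H = i \sqrt{5959}$ ($H = \sqrt{5 - 5964} = \sqrt{-5959} = i \sqrt{5959} \approx 77.195 i$)
$H + F{\left(f{\left(-12 \right)} \right)} = i \sqrt{5959} + \left(3 - \frac{\left(-5 - -96\right)^{2}}{5}\right) = i \sqrt{5959} + \left(3 - \frac{\left(-5 + 96\right)^{2}}{5}\right) = i \sqrt{5959} + \left(3 - \frac{91^{2}}{5}\right) = i \sqrt{5959} + \left(3 - \frac{8281}{5}\right) = i \sqrt{5959} - \frac{8266}{5} = - \frac{8266}{5} + i \sqrt{5959}$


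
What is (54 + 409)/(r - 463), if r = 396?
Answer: -463/67 ≈ -6.9104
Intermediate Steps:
(54 + 409)/(r - 463) = (54 + 409)/(396 - 463) = 463/(-67) = 463*(-1/67) = -463/67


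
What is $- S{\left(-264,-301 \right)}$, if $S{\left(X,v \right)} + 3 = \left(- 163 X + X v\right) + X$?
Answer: $-122229$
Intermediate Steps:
$S{\left(X,v \right)} = -3 - 162 X + X v$ ($S{\left(X,v \right)} = -3 + \left(\left(- 163 X + X v\right) + X\right) = -3 + \left(- 162 X + X v\right) = -3 - 162 X + X v$)
$- S{\left(-264,-301 \right)} = - (-3 - -42768 - -79464) = - (-3 + 42768 + 79464) = \left(-1\right) 122229 = -122229$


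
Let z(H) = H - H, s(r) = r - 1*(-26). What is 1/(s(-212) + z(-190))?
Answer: -1/186 ≈ -0.0053763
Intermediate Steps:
s(r) = 26 + r (s(r) = r + 26 = 26 + r)
z(H) = 0
1/(s(-212) + z(-190)) = 1/((26 - 212) + 0) = 1/(-186 + 0) = 1/(-186) = -1/186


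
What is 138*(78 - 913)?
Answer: -115230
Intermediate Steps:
138*(78 - 913) = 138*(-835) = -115230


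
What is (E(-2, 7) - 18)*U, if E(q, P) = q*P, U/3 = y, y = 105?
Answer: -10080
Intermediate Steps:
U = 315 (U = 3*105 = 315)
E(q, P) = P*q
(E(-2, 7) - 18)*U = (7*(-2) - 18)*315 = (-14 - 18)*315 = -32*315 = -10080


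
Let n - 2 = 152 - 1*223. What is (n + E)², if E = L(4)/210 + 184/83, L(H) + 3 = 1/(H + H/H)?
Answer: 172896292864/38750625 ≈ 4461.8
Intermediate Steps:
n = -69 (n = 2 + (152 - 1*223) = 2 + (152 - 223) = 2 - 71 = -69)
L(H) = -3 + 1/(1 + H) (L(H) = -3 + 1/(H + H/H) = -3 + 1/(H + 1) = -3 + 1/(1 + H))
E = 13717/6225 (E = ((-2 - 3*4)/(1 + 4))/210 + 184/83 = ((-2 - 12)/5)*(1/210) + 184*(1/83) = ((⅕)*(-14))*(1/210) + 184/83 = -14/5*1/210 + 184/83 = -1/75 + 184/83 = 13717/6225 ≈ 2.2035)
(n + E)² = (-69 + 13717/6225)² = (-415808/6225)² = 172896292864/38750625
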